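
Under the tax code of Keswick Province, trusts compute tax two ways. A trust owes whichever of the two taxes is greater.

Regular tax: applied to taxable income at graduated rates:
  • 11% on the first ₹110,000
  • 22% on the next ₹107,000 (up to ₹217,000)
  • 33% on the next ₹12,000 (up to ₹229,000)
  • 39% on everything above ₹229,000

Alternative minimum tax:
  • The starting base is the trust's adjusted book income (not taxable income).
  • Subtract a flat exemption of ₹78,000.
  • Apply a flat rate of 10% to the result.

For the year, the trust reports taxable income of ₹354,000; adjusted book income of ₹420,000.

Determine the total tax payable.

₹88,350

Regular tax:
  ₹110,000 × 11% = ₹12,100
  ₹107,000 × 22% = ₹23,540
  ₹12,000 × 33% = ₹3,960
  ₹125,000 × 39% = ₹48,750
  → ₹88,350

Alternative minimum tax:
  Base (adjusted book income): ₹420,000
  Less exemption ₹78,000 → base ₹342,000
  ₹342,000 × 10% = ₹34,200

₹88,350 > ₹34,200, so the regular tax governs.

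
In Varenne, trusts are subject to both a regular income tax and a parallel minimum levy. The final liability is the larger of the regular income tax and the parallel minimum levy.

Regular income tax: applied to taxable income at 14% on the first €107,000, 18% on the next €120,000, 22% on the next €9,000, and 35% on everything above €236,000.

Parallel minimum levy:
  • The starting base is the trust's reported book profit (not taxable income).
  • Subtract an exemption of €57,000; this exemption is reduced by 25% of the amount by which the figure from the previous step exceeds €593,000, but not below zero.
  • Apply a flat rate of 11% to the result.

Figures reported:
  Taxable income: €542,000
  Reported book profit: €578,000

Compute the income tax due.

Regular income tax:
  €107,000 × 14% = €14,980
  €120,000 × 18% = €21,600
  €9,000 × 22% = €1,980
  €306,000 × 35% = €107,100
  → €145,660

Parallel minimum levy:
  Base (reported book profit): €578,000
  Exemption: €578,000 ≤ €593,000, so full €57,000 applies
  Base: €578,000 − €57,000 = €521,000
  €521,000 × 11% = €57,310

€145,660 > €57,310, so the regular income tax governs.

€145,660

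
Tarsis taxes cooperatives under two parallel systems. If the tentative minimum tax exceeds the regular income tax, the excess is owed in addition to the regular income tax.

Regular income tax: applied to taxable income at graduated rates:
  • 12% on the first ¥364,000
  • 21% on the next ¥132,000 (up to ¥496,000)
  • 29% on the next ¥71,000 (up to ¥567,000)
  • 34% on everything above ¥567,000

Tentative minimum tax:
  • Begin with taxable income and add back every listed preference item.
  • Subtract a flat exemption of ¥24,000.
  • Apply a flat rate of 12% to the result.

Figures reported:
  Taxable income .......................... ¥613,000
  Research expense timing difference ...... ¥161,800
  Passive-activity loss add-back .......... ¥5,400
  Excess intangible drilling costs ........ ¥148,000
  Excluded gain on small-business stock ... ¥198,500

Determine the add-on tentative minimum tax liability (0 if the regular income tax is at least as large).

Tentative minimum tax:
  Adjusted income: ¥613,000 + ¥161,800 + ¥5,400 + ¥148,000 + ¥198,500 = ¥1,126,700
  Less exemption ¥24,000 → base ¥1,102,700
  ¥1,102,700 × 12% = ¥132,324

Regular income tax:
  ¥364,000 × 12% = ¥43,680
  ¥132,000 × 21% = ¥27,720
  ¥71,000 × 29% = ¥20,590
  ¥46,000 × 34% = ¥15,640
  → ¥107,630

Excess of tentative minimum tax over regular income tax: ¥132,324 − ¥107,630 = ¥24,694.

¥24,694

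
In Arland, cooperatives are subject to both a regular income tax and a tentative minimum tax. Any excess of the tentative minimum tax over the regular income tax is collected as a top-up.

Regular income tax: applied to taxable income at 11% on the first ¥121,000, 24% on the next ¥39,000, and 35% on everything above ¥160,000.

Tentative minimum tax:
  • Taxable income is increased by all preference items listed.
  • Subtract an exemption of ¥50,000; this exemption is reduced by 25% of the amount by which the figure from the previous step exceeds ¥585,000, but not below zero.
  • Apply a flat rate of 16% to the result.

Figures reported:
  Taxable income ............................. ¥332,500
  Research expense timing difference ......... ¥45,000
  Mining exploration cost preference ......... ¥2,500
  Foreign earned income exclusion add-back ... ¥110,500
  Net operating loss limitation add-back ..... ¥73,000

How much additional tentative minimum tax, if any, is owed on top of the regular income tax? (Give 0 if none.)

¥0

Regular income tax:
  ¥121,000 × 11% = ¥13,310
  ¥39,000 × 24% = ¥9,360
  ¥172,500 × 35% = ¥60,375
  → ¥83,045

Tentative minimum tax:
  Adjusted income: ¥332,500 + ¥45,000 + ¥2,500 + ¥110,500 + ¥73,000 = ¥563,500
  Exemption: ¥563,500 ≤ ¥585,000, so full ¥50,000 applies
  Base: ¥563,500 − ¥50,000 = ¥513,500
  ¥513,500 × 16% = ¥82,160

¥82,160 ≤ ¥83,045, so no add-on is due.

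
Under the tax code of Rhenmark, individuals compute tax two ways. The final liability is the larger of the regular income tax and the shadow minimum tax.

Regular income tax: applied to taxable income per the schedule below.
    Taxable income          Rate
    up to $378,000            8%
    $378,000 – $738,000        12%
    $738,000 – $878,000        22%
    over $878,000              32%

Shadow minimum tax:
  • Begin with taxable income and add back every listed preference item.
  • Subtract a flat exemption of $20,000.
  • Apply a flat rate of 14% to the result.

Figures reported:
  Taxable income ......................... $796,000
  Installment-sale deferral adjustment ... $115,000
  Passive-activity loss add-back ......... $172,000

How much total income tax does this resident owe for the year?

Regular income tax:
  $378,000 × 8% = $30,240
  $360,000 × 12% = $43,200
  $58,000 × 22% = $12,760
  → $86,200

Shadow minimum tax:
  Adjusted income: $796,000 + $115,000 + $172,000 = $1,083,000
  Less exemption $20,000 → base $1,063,000
  $1,063,000 × 14% = $148,820

$148,820 > $86,200, so the shadow minimum tax is the binding amount.

$148,820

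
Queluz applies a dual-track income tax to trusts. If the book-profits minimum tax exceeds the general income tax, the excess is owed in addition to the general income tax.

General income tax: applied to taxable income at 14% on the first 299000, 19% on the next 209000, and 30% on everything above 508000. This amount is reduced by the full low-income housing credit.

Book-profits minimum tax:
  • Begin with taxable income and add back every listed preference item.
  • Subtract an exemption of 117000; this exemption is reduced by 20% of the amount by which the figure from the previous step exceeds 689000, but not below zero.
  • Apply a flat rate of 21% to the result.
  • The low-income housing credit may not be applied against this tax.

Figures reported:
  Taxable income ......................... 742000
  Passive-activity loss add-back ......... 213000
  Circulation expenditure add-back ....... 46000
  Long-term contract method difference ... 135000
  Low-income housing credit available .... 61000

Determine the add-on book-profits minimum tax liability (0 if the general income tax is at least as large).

General income tax:
  299000 × 14% = 41860
  209000 × 19% = 39710
  234000 × 30% = 70200
  → 151770
  Less low-income housing credit 61000 → 90770

Book-profits minimum tax:
  Adjusted income: 742000 + 213000 + 46000 + 135000 = 1136000
  Exemption: 117000 − 20% × (1136000 − 689000) = 117000 − 89400 = 27600
  Base: 1136000 − 27600 = 1108400
  1108400 × 21% = 232764

Excess of book-profits minimum tax over general income tax: 232764 − 90770 = 141994.

141994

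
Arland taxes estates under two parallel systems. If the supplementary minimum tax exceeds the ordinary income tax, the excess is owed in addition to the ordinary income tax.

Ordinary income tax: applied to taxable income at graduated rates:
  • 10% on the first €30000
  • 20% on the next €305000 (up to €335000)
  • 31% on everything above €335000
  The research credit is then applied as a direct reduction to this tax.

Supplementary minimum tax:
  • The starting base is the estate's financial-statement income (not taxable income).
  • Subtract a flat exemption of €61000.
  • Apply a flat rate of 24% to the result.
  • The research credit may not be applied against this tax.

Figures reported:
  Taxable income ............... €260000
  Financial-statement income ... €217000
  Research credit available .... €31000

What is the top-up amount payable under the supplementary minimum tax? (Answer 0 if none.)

€19440

Supplementary minimum tax:
  Base (financial-statement income): €217000
  Less exemption €61000 → base €156000
  €156000 × 24% = €37440

Ordinary income tax:
  €30000 × 10% = €3000
  €230000 × 20% = €46000
  → €49000
  Less research credit €31000 → €18000

Excess of supplementary minimum tax over ordinary income tax: €37440 − €18000 = €19440.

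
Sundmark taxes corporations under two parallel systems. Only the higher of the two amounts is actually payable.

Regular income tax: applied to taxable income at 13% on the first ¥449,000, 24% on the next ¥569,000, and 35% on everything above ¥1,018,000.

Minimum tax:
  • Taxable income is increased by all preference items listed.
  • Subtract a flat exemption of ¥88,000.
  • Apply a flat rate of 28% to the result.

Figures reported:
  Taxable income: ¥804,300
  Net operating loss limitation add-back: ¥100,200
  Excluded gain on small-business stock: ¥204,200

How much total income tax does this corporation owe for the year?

Minimum tax:
  Adjusted income: ¥804,300 + ¥100,200 + ¥204,200 = ¥1,108,700
  Less exemption ¥88,000 → base ¥1,020,700
  ¥1,020,700 × 28% = ¥285,796

Regular income tax:
  ¥449,000 × 13% = ¥58,370
  ¥355,300 × 24% = ¥85,272
  → ¥143,642

¥285,796 > ¥143,642, so the minimum tax is the binding amount.

¥285,796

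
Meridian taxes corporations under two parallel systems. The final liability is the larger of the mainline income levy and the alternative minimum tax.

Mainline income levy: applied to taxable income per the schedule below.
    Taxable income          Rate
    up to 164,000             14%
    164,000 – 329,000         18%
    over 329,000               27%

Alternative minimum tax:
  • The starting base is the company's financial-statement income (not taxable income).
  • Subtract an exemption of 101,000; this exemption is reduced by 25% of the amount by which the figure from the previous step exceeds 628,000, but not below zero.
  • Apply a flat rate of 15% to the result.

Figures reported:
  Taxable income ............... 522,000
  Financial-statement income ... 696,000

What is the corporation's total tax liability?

Alternative minimum tax:
  Base (financial-statement income): 696,000
  Exemption: 101,000 − 25% × (696,000 − 628,000) = 101,000 − 17,000 = 84,000
  Base: 696,000 − 84,000 = 612,000
  612,000 × 15% = 91,800

Mainline income levy:
  164,000 × 14% = 22,960
  165,000 × 18% = 29,700
  193,000 × 27% = 52,110
  → 104,770

104,770 > 91,800, so the mainline income levy governs.

104,770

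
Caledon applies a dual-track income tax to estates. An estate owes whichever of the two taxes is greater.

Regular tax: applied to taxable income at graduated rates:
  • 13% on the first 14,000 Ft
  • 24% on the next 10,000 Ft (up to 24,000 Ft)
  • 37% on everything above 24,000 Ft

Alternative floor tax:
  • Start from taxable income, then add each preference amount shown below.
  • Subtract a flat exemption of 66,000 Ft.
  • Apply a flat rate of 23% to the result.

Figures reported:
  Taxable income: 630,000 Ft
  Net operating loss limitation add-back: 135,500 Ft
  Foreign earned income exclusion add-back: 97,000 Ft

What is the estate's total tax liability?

Alternative floor tax:
  Adjusted income: 630,000 Ft + 135,500 Ft + 97,000 Ft = 862,500 Ft
  Less exemption 66,000 Ft → base 796,500 Ft
  796,500 Ft × 23% = 183,195 Ft

Regular tax:
  14,000 Ft × 13% = 1,820 Ft
  10,000 Ft × 24% = 2,400 Ft
  606,000 Ft × 37% = 224,220 Ft
  → 228,440 Ft

228,440 Ft > 183,195 Ft, so the regular tax governs.

228,440 Ft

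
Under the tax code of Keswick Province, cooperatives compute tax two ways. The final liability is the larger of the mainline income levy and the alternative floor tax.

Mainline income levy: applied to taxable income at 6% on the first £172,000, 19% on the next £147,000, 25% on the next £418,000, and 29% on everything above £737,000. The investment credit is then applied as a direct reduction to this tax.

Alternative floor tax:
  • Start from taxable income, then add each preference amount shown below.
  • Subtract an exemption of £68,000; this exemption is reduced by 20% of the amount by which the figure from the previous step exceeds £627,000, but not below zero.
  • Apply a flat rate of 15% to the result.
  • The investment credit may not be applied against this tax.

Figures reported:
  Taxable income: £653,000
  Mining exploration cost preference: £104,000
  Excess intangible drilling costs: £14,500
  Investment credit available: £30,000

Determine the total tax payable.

Alternative floor tax:
  Adjusted income: £653,000 + £104,000 + £14,500 = £771,500
  Exemption: £68,000 − 20% × (£771,500 − £627,000) = £68,000 − £28,900 = £39,100
  Base: £771,500 − £39,100 = £732,400
  £732,400 × 15% = £109,860

Mainline income levy:
  £172,000 × 6% = £10,320
  £147,000 × 19% = £27,930
  £334,000 × 25% = £83,500
  → £121,750
  Less investment credit £30,000 → £91,750

£109,860 > £91,750, so the alternative floor tax is the binding amount.

£109,860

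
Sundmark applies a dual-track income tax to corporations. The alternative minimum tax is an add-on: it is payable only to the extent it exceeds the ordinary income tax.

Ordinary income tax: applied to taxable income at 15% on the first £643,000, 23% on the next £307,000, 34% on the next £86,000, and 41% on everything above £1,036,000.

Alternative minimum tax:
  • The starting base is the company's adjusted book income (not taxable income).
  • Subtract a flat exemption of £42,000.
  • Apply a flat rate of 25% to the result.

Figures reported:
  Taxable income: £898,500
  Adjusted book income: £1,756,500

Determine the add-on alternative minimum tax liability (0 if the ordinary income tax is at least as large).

£273,410

Alternative minimum tax:
  Base (adjusted book income): £1,756,500
  Less exemption £42,000 → base £1,714,500
  £1,714,500 × 25% = £428,625

Ordinary income tax:
  £643,000 × 15% = £96,450
  £255,500 × 23% = £58,765
  → £155,215

Excess of alternative minimum tax over ordinary income tax: £428,625 − £155,215 = £273,410.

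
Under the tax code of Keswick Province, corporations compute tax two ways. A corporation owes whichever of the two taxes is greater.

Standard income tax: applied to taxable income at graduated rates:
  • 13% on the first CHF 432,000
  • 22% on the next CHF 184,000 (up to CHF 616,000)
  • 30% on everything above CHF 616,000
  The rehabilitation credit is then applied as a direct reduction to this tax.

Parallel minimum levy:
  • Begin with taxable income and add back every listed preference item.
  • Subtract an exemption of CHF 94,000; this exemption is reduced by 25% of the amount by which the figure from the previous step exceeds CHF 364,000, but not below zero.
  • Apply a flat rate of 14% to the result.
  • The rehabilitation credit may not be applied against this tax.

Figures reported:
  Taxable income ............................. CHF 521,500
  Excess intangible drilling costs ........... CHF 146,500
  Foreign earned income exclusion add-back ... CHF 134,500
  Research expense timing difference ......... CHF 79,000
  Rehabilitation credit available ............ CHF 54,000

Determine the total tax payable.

Parallel minimum levy:
  Adjusted income: CHF 521,500 + CHF 146,500 + CHF 134,500 + CHF 79,000 = CHF 881,500
  Exemption: 25% × (CHF 881,500 − CHF 364,000) = CHF 129,375 ≥ CHF 94,000, so the exemption is fully phased out
  Base: CHF 881,500 − CHF 0 = CHF 881,500
  CHF 881,500 × 14% = CHF 123,410

Standard income tax:
  CHF 432,000 × 13% = CHF 56,160
  CHF 89,500 × 22% = CHF 19,690
  → CHF 75,850
  Less rehabilitation credit CHF 54,000 → CHF 21,850

CHF 123,410 > CHF 21,850, so the parallel minimum levy is the binding amount.

CHF 123,410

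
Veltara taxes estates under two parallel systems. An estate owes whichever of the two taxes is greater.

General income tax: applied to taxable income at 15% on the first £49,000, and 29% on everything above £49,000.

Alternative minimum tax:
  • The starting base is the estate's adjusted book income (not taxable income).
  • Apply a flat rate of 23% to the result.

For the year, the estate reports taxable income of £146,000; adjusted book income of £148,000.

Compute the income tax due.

£35,480

Alternative minimum tax:
  Base (adjusted book income): £148,000
  £148,000 × 23% = £34,040

General income tax:
  £49,000 × 15% = £7,350
  £97,000 × 29% = £28,130
  → £35,480

£35,480 > £34,040, so the general income tax governs.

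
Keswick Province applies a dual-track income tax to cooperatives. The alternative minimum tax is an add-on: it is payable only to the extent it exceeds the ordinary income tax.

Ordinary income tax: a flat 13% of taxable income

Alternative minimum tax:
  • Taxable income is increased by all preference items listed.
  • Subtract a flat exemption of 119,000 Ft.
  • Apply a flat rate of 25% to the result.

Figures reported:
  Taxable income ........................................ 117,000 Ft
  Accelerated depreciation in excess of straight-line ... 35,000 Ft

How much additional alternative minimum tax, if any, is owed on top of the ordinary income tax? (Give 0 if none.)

0 Ft

Alternative minimum tax:
  Adjusted income: 117,000 Ft + 35,000 Ft = 152,000 Ft
  Less exemption 119,000 Ft → base 33,000 Ft
  33,000 Ft × 25% = 8,250 Ft

Ordinary income tax:
  117,000 Ft × 13% = 15,210 Ft

8,250 Ft ≤ 15,210 Ft, so no add-on is due.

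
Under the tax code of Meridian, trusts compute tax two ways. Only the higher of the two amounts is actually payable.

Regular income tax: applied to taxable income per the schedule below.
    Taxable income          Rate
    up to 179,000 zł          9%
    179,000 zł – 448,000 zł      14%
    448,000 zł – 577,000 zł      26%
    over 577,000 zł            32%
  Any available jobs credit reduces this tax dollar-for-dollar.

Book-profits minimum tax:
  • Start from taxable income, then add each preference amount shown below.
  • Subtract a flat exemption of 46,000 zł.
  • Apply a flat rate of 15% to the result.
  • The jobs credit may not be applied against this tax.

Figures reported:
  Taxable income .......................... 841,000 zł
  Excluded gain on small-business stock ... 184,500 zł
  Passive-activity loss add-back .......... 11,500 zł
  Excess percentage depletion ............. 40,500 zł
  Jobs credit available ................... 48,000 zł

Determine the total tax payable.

Regular income tax:
  179,000 zł × 9% = 16,110 zł
  269,000 zł × 14% = 37,660 zł
  129,000 zł × 26% = 33,540 zł
  264,000 zł × 32% = 84,480 zł
  → 171,790 zł
  Less jobs credit 48,000 zł → 123,790 zł

Book-profits minimum tax:
  Adjusted income: 841,000 zł + 184,500 zł + 11,500 zł + 40,500 zł = 1,077,500 zł
  Less exemption 46,000 zł → base 1,031,500 zł
  1,031,500 zł × 15% = 154,725 zł

154,725 zł > 123,790 zł, so the book-profits minimum tax is the binding amount.

154,725 zł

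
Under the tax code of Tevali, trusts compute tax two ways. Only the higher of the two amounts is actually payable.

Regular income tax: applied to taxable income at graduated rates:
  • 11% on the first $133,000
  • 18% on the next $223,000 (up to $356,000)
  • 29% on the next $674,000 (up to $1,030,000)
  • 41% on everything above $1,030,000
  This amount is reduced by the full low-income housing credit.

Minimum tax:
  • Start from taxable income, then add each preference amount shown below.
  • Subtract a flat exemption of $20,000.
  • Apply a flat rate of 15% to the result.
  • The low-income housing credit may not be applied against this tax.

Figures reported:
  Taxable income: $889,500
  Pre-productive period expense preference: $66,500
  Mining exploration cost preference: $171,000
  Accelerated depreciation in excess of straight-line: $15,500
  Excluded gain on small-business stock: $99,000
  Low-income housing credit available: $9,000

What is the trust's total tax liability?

$200,485

Regular income tax:
  $133,000 × 11% = $14,630
  $223,000 × 18% = $40,140
  $533,500 × 29% = $154,715
  → $209,485
  Less low-income housing credit $9,000 → $200,485

Minimum tax:
  Adjusted income: $889,500 + $66,500 + $171,000 + $15,500 + $99,000 = $1,241,500
  Less exemption $20,000 → base $1,221,500
  $1,221,500 × 15% = $183,225

$200,485 > $183,225, so the regular income tax governs.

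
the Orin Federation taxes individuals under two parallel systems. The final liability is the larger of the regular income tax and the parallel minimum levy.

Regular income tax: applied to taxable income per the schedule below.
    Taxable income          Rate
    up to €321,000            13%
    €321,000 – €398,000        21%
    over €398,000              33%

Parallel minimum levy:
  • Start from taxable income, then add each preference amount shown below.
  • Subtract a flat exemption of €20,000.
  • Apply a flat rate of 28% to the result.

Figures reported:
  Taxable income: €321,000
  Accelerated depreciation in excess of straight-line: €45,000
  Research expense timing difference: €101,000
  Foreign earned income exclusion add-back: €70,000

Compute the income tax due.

Regular income tax:
  €321,000 × 13% = €41,730

Parallel minimum levy:
  Adjusted income: €321,000 + €45,000 + €101,000 + €70,000 = €537,000
  Less exemption €20,000 → base €517,000
  €517,000 × 28% = €144,760

€144,760 > €41,730, so the parallel minimum levy is the binding amount.

€144,760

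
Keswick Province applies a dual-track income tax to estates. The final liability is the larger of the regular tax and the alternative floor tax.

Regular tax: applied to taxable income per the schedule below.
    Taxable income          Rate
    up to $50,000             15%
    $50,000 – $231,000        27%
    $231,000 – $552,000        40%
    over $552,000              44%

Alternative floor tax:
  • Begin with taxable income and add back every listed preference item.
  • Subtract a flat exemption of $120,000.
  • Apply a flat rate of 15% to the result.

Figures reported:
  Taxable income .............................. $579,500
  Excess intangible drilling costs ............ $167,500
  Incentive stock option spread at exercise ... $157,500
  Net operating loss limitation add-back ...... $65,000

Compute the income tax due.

$196,870

Regular tax:
  $50,000 × 15% = $7,500
  $181,000 × 27% = $48,870
  $321,000 × 40% = $128,400
  $27,500 × 44% = $12,100
  → $196,870

Alternative floor tax:
  Adjusted income: $579,500 + $167,500 + $157,500 + $65,000 = $969,500
  Less exemption $120,000 → base $849,500
  $849,500 × 15% = $127,425

$196,870 > $127,425, so the regular tax governs.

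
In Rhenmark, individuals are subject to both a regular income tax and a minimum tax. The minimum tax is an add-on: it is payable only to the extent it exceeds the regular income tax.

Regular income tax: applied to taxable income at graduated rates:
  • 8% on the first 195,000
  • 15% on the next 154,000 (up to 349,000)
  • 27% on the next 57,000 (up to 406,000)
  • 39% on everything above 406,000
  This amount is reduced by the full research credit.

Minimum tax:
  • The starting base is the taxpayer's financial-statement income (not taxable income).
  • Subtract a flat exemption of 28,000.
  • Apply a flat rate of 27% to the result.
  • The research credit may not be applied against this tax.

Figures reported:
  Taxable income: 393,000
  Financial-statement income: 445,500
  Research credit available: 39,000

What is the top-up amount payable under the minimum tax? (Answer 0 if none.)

Minimum tax:
  Base (financial-statement income): 445,500
  Less exemption 28,000 → base 417,500
  417,500 × 27% = 112,725

Regular income tax:
  195,000 × 8% = 15,600
  154,000 × 15% = 23,100
  44,000 × 27% = 11,880
  → 50,580
  Less research credit 39,000 → 11,580

Excess of minimum tax over regular income tax: 112,725 − 11,580 = 101,145.

101,145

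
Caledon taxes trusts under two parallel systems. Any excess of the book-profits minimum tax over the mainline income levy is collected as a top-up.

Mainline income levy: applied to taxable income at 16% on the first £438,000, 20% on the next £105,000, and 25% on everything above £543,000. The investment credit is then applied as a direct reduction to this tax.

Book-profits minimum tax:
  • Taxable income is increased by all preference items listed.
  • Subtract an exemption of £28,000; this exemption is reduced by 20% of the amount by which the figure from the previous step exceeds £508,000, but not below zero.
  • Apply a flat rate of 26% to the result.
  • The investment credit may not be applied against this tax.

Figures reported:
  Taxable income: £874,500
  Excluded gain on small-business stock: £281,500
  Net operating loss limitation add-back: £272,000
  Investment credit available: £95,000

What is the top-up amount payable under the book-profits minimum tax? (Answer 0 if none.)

£292,325

Book-profits minimum tax:
  Adjusted income: £874,500 + £281,500 + £272,000 = £1,428,000
  Exemption: 20% × (£1,428,000 − £508,000) = £184,000 ≥ £28,000, so the exemption is fully phased out
  Base: £1,428,000 − £0 = £1,428,000
  £1,428,000 × 26% = £371,280

Mainline income levy:
  £438,000 × 16% = £70,080
  £105,000 × 20% = £21,000
  £331,500 × 25% = £82,875
  → £173,955
  Less investment credit £95,000 → £78,955

Excess of book-profits minimum tax over mainline income levy: £371,280 − £78,955 = £292,325.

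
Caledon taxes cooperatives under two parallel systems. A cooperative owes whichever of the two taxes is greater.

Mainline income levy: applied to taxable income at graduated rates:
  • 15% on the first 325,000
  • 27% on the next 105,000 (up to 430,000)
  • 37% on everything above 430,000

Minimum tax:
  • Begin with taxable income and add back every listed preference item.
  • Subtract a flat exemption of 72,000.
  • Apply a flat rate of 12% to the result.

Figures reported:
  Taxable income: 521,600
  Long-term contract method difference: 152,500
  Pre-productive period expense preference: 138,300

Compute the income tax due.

Minimum tax:
  Adjusted income: 521,600 + 152,500 + 138,300 = 812,400
  Less exemption 72,000 → base 740,400
  740,400 × 12% = 88,848

Mainline income levy:
  325,000 × 15% = 48,750
  105,000 × 27% = 28,350
  91,600 × 37% = 33,892
  → 110,992

110,992 > 88,848, so the mainline income levy governs.

110,992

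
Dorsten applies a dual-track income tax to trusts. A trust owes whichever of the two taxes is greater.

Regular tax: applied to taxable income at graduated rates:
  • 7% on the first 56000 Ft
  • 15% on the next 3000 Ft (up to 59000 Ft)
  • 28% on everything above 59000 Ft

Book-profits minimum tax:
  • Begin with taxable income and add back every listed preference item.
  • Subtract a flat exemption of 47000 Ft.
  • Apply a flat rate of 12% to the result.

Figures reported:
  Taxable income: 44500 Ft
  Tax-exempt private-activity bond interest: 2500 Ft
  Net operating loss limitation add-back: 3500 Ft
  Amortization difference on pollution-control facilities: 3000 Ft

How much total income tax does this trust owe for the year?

3115 Ft

Regular tax:
  44500 Ft × 7% = 3115 Ft

Book-profits minimum tax:
  Adjusted income: 44500 Ft + 2500 Ft + 3500 Ft + 3000 Ft = 53500 Ft
  Less exemption 47000 Ft → base 6500 Ft
  6500 Ft × 12% = 780 Ft

3115 Ft > 780 Ft, so the regular tax governs.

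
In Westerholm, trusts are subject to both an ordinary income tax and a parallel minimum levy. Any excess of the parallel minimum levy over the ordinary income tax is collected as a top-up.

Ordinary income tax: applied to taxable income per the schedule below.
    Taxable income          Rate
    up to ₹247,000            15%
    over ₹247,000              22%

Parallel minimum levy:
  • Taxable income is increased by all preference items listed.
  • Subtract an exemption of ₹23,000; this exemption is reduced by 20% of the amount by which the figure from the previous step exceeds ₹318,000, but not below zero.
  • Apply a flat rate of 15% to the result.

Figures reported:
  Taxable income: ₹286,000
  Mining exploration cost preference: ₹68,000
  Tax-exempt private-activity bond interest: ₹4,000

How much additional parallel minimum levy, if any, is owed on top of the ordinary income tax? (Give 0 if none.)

₹5,820

Ordinary income tax:
  ₹247,000 × 15% = ₹37,050
  ₹39,000 × 22% = ₹8,580
  → ₹45,630

Parallel minimum levy:
  Adjusted income: ₹286,000 + ₹68,000 + ₹4,000 = ₹358,000
  Exemption: ₹23,000 − 20% × (₹358,000 − ₹318,000) = ₹23,000 − ₹8,000 = ₹15,000
  Base: ₹358,000 − ₹15,000 = ₹343,000
  ₹343,000 × 15% = ₹51,450

Excess of parallel minimum levy over ordinary income tax: ₹51,450 − ₹45,630 = ₹5,820.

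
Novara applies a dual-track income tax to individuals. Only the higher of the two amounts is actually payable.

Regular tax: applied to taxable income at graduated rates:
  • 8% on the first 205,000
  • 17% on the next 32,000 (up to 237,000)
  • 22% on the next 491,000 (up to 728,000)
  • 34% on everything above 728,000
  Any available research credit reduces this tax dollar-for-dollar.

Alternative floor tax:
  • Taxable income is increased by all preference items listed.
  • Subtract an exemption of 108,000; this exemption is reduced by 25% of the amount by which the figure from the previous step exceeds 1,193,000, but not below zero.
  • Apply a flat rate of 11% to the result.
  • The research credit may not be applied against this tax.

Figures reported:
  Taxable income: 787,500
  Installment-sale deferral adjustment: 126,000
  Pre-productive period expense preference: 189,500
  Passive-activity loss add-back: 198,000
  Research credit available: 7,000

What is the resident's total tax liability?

Alternative floor tax:
  Adjusted income: 787,500 + 126,000 + 189,500 + 198,000 = 1,301,000
  Exemption: 108,000 − 25% × (1,301,000 − 1,193,000) = 108,000 − 27,000 = 81,000
  Base: 1,301,000 − 81,000 = 1,220,000
  1,220,000 × 11% = 134,200

Regular tax:
  205,000 × 8% = 16,400
  32,000 × 17% = 5,440
  491,000 × 22% = 108,020
  59,500 × 34% = 20,230
  → 150,090
  Less research credit 7,000 → 143,090

143,090 > 134,200, so the regular tax governs.

143,090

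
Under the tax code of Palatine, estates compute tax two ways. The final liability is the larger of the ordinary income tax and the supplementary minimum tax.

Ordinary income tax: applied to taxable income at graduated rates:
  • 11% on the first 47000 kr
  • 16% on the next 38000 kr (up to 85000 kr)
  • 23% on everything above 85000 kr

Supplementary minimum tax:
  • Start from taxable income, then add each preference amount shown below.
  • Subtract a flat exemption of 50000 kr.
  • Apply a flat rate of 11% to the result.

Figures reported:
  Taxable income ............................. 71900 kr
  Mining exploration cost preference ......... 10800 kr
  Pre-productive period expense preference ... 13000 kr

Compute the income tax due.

Supplementary minimum tax:
  Adjusted income: 71900 kr + 10800 kr + 13000 kr = 95700 kr
  Less exemption 50000 kr → base 45700 kr
  45700 kr × 11% = 5027 kr

Ordinary income tax:
  47000 kr × 11% = 5170 kr
  24900 kr × 16% = 3984 kr
  → 9154 kr

9154 kr > 5027 kr, so the ordinary income tax governs.

9154 kr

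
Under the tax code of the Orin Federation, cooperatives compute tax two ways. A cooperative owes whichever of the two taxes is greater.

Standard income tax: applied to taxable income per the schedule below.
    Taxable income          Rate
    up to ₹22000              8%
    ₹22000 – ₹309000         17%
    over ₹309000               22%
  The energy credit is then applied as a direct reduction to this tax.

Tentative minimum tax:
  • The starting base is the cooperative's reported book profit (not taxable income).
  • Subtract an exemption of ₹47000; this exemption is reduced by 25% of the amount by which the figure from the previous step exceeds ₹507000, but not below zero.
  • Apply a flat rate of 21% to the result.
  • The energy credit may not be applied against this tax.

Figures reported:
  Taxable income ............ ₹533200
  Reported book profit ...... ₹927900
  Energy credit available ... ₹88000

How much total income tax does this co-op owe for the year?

Standard income tax:
  ₹22000 × 8% = ₹1760
  ₹287000 × 17% = ₹48790
  ₹224200 × 22% = ₹49324
  → ₹99874
  Less energy credit ₹88000 → ₹11874

Tentative minimum tax:
  Base (reported book profit): ₹927900
  Exemption: 25% × (₹927900 − ₹507000) = ₹105225 ≥ ₹47000, so the exemption is fully phased out
  Base: ₹927900 − ₹0 = ₹927900
  ₹927900 × 21% = ₹194859

₹194859 > ₹11874, so the tentative minimum tax is the binding amount.

₹194859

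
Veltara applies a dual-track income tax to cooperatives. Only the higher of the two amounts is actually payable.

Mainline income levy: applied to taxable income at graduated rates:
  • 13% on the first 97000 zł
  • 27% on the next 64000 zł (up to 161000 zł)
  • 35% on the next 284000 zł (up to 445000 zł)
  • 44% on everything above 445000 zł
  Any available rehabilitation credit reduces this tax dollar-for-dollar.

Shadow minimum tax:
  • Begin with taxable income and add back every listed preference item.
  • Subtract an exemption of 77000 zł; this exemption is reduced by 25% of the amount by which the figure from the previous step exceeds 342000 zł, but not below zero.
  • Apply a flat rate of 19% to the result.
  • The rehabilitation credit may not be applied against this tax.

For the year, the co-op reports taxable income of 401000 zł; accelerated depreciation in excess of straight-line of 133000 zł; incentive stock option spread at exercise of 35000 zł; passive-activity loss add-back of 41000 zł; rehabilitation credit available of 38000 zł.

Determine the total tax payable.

Shadow minimum tax:
  Adjusted income: 401000 zł + 133000 zł + 35000 zł + 41000 zł = 610000 zł
  Exemption: 77000 zł − 25% × (610000 zł − 342000 zł) = 77000 zł − 67000 zł = 10000 zł
  Base: 610000 zł − 10000 zł = 600000 zł
  600000 zł × 19% = 114000 zł

Mainline income levy:
  97000 zł × 13% = 12610 zł
  64000 zł × 27% = 17280 zł
  240000 zł × 35% = 84000 zł
  → 113890 zł
  Less rehabilitation credit 38000 zł → 75890 zł

114000 zł > 75890 zł, so the shadow minimum tax is the binding amount.

114000 zł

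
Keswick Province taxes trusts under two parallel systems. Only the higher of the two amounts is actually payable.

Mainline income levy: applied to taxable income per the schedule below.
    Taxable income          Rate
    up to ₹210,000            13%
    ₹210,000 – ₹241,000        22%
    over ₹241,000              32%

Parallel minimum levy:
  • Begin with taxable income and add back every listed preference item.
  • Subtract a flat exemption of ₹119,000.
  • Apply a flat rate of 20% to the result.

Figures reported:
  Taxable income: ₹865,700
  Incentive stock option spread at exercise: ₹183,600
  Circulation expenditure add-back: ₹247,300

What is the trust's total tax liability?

₹235,520

Mainline income levy:
  ₹210,000 × 13% = ₹27,300
  ₹31,000 × 22% = ₹6,820
  ₹624,700 × 32% = ₹199,904
  → ₹234,024

Parallel minimum levy:
  Adjusted income: ₹865,700 + ₹183,600 + ₹247,300 = ₹1,296,600
  Less exemption ₹119,000 → base ₹1,177,600
  ₹1,177,600 × 20% = ₹235,520

₹235,520 > ₹234,024, so the parallel minimum levy is the binding amount.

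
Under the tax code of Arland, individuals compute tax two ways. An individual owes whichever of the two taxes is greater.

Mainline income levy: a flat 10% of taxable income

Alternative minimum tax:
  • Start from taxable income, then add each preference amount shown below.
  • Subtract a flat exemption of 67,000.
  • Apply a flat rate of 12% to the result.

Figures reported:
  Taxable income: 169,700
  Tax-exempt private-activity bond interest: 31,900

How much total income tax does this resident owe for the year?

16,970

Mainline income levy:
  169,700 × 10% = 16,970

Alternative minimum tax:
  Adjusted income: 169,700 + 31,900 = 201,600
  Less exemption 67,000 → base 134,600
  134,600 × 12% = 16,152

16,970 > 16,152, so the mainline income levy governs.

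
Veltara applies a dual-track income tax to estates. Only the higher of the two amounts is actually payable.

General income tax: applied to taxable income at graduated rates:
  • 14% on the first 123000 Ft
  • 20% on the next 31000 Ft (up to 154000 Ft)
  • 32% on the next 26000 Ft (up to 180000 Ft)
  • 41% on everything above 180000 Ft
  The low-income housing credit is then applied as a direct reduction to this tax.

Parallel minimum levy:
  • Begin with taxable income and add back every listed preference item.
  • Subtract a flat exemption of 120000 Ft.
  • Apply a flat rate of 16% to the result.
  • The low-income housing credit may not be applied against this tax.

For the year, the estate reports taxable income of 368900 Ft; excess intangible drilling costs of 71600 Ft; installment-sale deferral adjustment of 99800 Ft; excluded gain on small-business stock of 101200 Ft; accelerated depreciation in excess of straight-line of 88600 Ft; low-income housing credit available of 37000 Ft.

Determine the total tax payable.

Parallel minimum levy:
  Adjusted income: 368900 Ft + 71600 Ft + 99800 Ft + 101200 Ft + 88600 Ft = 730100 Ft
  Less exemption 120000 Ft → base 610100 Ft
  610100 Ft × 16% = 97616 Ft

General income tax:
  123000 Ft × 14% = 17220 Ft
  31000 Ft × 20% = 6200 Ft
  26000 Ft × 32% = 8320 Ft
  188900 Ft × 41% = 77449 Ft
  → 109189 Ft
  Less low-income housing credit 37000 Ft → 72189 Ft

97616 Ft > 72189 Ft, so the parallel minimum levy is the binding amount.

97616 Ft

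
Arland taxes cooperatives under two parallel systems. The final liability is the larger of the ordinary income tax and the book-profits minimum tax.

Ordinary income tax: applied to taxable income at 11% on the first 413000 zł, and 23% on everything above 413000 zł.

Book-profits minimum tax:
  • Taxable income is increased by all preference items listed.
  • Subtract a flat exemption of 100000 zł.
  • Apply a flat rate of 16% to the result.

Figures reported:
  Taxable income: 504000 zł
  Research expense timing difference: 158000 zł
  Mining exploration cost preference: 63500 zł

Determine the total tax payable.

Book-profits minimum tax:
  Adjusted income: 504000 zł + 158000 zł + 63500 zł = 725500 zł
  Less exemption 100000 zł → base 625500 zł
  625500 zł × 16% = 100080 zł

Ordinary income tax:
  413000 zł × 11% = 45430 zł
  91000 zł × 23% = 20930 zł
  → 66360 zł

100080 zł > 66360 zł, so the book-profits minimum tax is the binding amount.

100080 zł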